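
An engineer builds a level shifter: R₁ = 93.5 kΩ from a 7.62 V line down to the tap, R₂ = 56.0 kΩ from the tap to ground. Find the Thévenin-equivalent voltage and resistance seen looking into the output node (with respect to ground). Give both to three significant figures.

V_th is the open-circuit tap voltage: 7.62 × 56.0/(93.5 + 56.0) = 2.85 V.
With the supply zeroed, R₁ and R₂ appear in parallel from the tap: R_th = R₁‖R₂ = (93.5 × 56.0)/149.5 = 35.0 kΩ.

V_th = 2.85 V, R_th = 35.0 kΩ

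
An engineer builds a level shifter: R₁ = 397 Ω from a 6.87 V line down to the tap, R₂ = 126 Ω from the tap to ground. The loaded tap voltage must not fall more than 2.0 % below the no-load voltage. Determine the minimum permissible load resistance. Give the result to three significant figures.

Output resistance R_th = R₁‖R₂ = (397 × 126)/523.0 = 95.64 Ω.
The fractional drop is R_th/(R_th + R_L); requiring this ≤ 0.0200 gives R_L ≥ R_th(1/0.0200 − 1) = 95.64 × 49.00 = 4.69 kΩ.

R_L(min) ≈ 4.69 kΩ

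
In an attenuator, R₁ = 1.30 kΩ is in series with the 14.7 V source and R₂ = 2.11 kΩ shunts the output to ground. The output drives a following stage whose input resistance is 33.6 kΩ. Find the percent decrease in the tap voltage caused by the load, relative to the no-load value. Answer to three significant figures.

2.34 %

The divider's output (Thévenin) resistance is R₁‖R₂ = 0.8044 kΩ.
Fractional drop under load = R_th/(R_th + R_L) = 0.8044 / (0.8044 + 33.6) = 0.02338.
So the output falls by 2.34 %.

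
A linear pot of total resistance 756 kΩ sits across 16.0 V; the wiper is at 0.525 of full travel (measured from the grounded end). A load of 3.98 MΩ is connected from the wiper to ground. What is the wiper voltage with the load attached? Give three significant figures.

V ≈ 8.02 V

The wiper splits the pot into (1−α)R = 359.1 kΩ above and αR = 396.9 kΩ below.
Lower section ‖ load = 360.9 kΩ.
V_wiper = 16.0 × 360.9/(359.1 + 360.9) = 8.02 V.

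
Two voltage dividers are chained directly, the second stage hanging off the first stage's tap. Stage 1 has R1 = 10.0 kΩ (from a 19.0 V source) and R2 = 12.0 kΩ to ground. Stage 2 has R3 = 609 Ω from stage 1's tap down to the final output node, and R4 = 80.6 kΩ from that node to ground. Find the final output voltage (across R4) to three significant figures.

Stage 2 presents R3+R4 = 81210 Ω as a load on stage 1's tap.
Stage 1's lower leg becomes R2‖(R3+R4) = 10460 Ω, so V_mid = 19.0 × 10460/20460 = 9.711 V.
Stage 2 is itself unloaded: V_out = V_mid × R4/(R3+R4) = 9.711 × 80600/81210 = 9.64 V.

V_out ≈ 9.64 V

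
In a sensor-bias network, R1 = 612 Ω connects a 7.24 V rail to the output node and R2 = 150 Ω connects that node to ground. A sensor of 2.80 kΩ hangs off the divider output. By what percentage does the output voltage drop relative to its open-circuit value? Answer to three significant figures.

4.13 %

The divider's output (Thévenin) resistance is R1‖R2 = 120.5 Ω.
Fractional drop under load = R_th/(R_th + R_L) = 120.5 / (120.5 + 2800) = 0.04125.
So the output falls by 4.13 %.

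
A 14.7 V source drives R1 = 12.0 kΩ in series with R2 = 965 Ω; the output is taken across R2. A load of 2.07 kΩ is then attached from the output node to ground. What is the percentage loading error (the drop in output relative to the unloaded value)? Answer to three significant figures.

30.1 %

Unloaded V = 14.7 × 965/12960 = 1.094 V.
Loaded: R2‖R_L = 658.2 Ω, giving V = 14.7 × 658.2/12660 = 0.7643 V.
Drop = (1.094 − 0.7643) / 1.094 = 30.1 %.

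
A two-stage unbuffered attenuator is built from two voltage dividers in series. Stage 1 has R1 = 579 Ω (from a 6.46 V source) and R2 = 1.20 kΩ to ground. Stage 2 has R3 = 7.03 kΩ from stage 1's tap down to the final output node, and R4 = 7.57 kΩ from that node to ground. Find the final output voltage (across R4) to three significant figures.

V_out ≈ 2.20 V

Stage 2 presents R3+R4 = 14600 Ω as a load on stage 1's tap.
Stage 1's lower leg becomes R2‖(R3+R4) = 1109 Ω, so V_mid = 6.46 × 1109/1688 = 4.244 V.
Stage 2 is itself unloaded: V_out = V_mid × R4/(R3+R4) = 4.244 × 7570/14600 = 2.20 V.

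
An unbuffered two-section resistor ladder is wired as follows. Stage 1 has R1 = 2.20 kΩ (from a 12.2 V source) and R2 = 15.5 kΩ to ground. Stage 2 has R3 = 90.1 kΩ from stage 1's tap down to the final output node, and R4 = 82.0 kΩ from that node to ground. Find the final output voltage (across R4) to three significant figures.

Stage 2 presents R3+R4 = 172.1 kΩ as a load on stage 1's tap.
Stage 1's lower leg becomes R2‖(R3+R4) = 14.22 kΩ, so V_mid = 12.2 × 14.22/16.42 = 10.57 V.
Stage 2 is itself unloaded: V_out = V_mid × R4/(R3+R4) = 10.57 × 82.0/172.1 = 5.03 V.

V_out ≈ 5.03 V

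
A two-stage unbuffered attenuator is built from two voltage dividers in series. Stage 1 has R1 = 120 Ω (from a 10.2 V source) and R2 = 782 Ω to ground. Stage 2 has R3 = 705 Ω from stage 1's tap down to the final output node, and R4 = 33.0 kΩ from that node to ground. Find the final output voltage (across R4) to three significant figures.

V_out ≈ 8.63 V

Stage 2 presents R3+R4 = 33700 Ω as a load on stage 1's tap.
Stage 1's lower leg becomes R2‖(R3+R4) = 764.3 Ω, so V_mid = 10.2 × 764.3/884.3 = 8.816 V.
Stage 2 is itself unloaded: V_out = V_mid × R4/(R3+R4) = 8.816 × 33000/33700 = 8.63 V.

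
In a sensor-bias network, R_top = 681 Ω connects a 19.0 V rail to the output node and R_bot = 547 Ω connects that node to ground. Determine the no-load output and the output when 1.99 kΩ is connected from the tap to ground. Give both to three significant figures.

Open-circuit: V = 19.0 × 547/(681 + 547) = 8.46 V.
With the load, R_bot becomes R_bot‖R_L = 429.1 Ω, so V = 19.0 × 429.1/1110 = 7.34 V.

Unloaded: 8.46 V; loaded: 7.34 V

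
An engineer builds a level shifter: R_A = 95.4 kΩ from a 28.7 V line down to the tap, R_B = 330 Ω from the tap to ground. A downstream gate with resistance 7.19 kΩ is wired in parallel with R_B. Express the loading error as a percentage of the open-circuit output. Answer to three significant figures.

The divider's output (Thévenin) resistance is R_A‖R_B = 328.9 Ω.
Fractional drop under load = R_th/(R_th + R_L) = 328.9 / (328.9 + 7190) = 0.04374.
So the output falls by 4.37 %.

4.37 %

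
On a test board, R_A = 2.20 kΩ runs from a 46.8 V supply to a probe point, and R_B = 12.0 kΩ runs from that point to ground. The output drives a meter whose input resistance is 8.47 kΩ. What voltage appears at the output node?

The load sits in parallel with R_B: R_B‖R_L = (12.0 × 8.47) / (12.0 + 8.47) = 4.965 kΩ.
V_out = 46.8 × 4.965 / (2.20 + 4.965) = 46.8 × 4.965/7.165 = 32.4 V.

V_out ≈ 32.4 V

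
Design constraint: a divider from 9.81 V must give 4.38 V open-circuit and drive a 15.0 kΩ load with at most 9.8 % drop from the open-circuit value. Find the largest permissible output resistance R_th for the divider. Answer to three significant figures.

Loading drop = R_th/(R_th + R_L) ≤ 0.0980, so R_th ≤ R_L · ε/(1−ε) = 15.0 kΩ × 0.0980/0.9020 = 1.63 kΩ.
(Any R1, R2 with R2/(R1+R2) = 0.446 and R1‖R2 ≤ 1.63 kΩ will meet the spec.)

R_th ≤ 1.63 kΩ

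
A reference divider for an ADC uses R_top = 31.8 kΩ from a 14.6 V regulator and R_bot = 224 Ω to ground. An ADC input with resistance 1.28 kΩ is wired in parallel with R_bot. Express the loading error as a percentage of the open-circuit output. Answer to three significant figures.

14.8 %

Unloaded V = 14.6 × 224/32020 = 0.10212 V.
Loaded: R_bot‖R_L = 190.6 Ω, giving V = 14.6 × 190.6/31990 = 0.087004 V.
Drop = (0.10212 − 0.087004) / 0.10212 = 14.8 %.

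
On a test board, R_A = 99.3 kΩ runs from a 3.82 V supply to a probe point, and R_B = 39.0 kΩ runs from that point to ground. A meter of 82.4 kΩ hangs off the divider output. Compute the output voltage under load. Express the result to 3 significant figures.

The load sits in parallel with R_B: R_B‖R_L = (39.0 × 82.4) / (39.0 + 82.4) = 26.47 kΩ.
V_out = 3.82 × 26.47 / (99.3 + 26.47) = 3.82 × 26.47/125.8 = 0.804 V.

V_out ≈ 0.804 V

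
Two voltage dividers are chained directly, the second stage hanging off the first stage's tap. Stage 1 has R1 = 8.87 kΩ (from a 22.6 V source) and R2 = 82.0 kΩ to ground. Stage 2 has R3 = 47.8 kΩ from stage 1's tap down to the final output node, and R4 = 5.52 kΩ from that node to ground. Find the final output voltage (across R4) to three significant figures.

V_out ≈ 1.84 V

Stage 2 presents R3+R4 = 53.32 kΩ as a load on stage 1's tap.
Stage 1's lower leg becomes R2‖(R3+R4) = 32.31 kΩ, so V_mid = 22.6 × 32.31/41.18 = 17.73 V.
Stage 2 is itself unloaded: V_out = V_mid × R4/(R3+R4) = 17.73 × 5.52/53.32 = 1.84 V.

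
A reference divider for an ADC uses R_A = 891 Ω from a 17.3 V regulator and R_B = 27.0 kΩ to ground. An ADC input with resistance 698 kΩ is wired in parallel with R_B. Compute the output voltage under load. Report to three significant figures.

V_out ≈ 16.7 V

The load sits in parallel with R_B: R_B‖R_L = (27000 × 698000) / (27000 + 698000) = 25990 Ω.
V_out = 17.3 × 25990 / (891 + 25990) = 17.3 × 25990/26890 = 16.7 V.
(Unloaded it would have been 16.7 V.)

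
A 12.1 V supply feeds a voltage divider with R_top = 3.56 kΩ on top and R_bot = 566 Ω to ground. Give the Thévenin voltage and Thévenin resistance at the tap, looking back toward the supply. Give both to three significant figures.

V_th is the open-circuit tap voltage: 12.1 × 566/(3560 + 566) = 1.66 V.
With the supply zeroed, R_top and R_bot appear in parallel from the tap: R_th = R_top‖R_bot = (3560 × 566)/4126 = 488 Ω.

V_th = 1.66 V, R_th = 488 Ω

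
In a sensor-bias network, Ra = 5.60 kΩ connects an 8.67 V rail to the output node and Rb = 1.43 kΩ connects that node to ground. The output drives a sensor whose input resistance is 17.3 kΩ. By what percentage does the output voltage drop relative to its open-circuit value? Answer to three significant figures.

6.18 %

The divider's output (Thévenin) resistance is Ra‖Rb = 1.139 kΩ.
Fractional drop under load = R_th/(R_th + R_L) = 1.139 / (1.139 + 17.3) = 0.06178.
So the output falls by 6.18 %.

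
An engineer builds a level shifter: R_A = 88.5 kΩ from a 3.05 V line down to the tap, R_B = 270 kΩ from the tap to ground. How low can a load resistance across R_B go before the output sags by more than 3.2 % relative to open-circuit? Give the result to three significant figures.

Output resistance R_th = R_A‖R_B = (88.5 × 270)/358.5 = 66.65 kΩ.
The fractional drop is R_th/(R_th + R_L); requiring this ≤ 0.0320 gives R_L ≥ R_th(1/0.0320 − 1) = 66.65 × 30.25 = 2.02 MΩ.

R_L(min) ≈ 2.02 MΩ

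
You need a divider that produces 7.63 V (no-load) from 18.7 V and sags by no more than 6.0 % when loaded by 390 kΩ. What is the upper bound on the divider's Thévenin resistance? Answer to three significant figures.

R_th ≤ 24.9 kΩ

Loading drop = R_th/(R_th + R_L) ≤ 0.0600, so R_th ≤ R_L · ε/(1−ε) = 390 kΩ × 0.0600/0.9400 = 24.9 kΩ.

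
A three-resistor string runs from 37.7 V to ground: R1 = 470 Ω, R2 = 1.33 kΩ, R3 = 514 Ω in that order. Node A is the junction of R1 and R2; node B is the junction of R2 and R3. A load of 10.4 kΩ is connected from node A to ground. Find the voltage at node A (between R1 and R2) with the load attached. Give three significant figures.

Below node A the series string R2+R3 = 1844 Ω sits in parallel with the 10400 Ω load: 1566 Ω.
V_A = 37.7 × 1566/(470 + 1566) = 29.0 V.

V ≈ 29.0 V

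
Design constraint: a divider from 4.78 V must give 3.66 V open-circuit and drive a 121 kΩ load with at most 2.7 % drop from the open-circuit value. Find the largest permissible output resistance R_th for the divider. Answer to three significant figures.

R_th ≤ 3.36 kΩ

Loading drop = R_th/(R_th + R_L) ≤ 0.0270, so R_th ≤ R_L · ε/(1−ε) = 121 kΩ × 0.0270/0.9730 = 3.36 kΩ.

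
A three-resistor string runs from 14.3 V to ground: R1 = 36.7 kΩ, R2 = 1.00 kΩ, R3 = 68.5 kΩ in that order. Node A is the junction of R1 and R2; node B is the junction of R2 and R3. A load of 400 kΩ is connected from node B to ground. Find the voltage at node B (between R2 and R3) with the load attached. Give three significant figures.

At node B, R3 is in parallel with the load: R3‖R_L = 58.48 kΩ.
Below node A the resistance is R2 + (R3‖R_L) = 59.48 kΩ, so V_A = 14.3 × 59.48/96.18 = 8.844 V.
Then V_B = V_A × (R3‖R_L)/(R2 + R3‖R_L) = 8.844 × 58.48/59.48 = 8.70 V.

V ≈ 8.70 V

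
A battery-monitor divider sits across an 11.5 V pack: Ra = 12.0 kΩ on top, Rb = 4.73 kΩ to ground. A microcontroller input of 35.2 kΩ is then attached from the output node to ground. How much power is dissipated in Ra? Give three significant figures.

P ≈ 6.07 mW

Total resistance from the source is Ra + (Rb‖R_L) = 16.17 kΩ, so I = 11.5/16.17 kΩ = 0.7112 mA.
P = I²·Ra = (0.7112 mA)² × 12.0 kΩ = 6.07 mW.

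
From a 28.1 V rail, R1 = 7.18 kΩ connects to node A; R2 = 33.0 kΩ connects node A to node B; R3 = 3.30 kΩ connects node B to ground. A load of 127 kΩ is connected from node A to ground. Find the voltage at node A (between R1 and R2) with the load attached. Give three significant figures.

Below node A the series string R2+R3 = 36.30 kΩ sits in parallel with the 127 kΩ load: 28.23 kΩ.
V_A = 28.1 × 28.23/(7.18 + 28.23) = 22.4 V.

V ≈ 22.4 V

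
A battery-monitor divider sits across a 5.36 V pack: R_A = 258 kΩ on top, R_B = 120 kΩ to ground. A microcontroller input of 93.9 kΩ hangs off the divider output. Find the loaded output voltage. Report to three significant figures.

V_out ≈ 0.909 V

The load sits in parallel with R_B: R_B‖R_L = (120 × 93.9) / (120 + 93.9) = 52.68 kΩ.
V_out = 5.36 × 52.68 / (258 + 52.68) = 5.36 × 52.68/310.7 = 0.909 V.
(Unloaded it would have been 1.70 V.)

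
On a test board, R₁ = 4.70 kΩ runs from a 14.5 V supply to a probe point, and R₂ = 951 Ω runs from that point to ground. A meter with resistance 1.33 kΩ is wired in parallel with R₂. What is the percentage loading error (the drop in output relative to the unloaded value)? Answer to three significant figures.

Unloaded V = 14.5 × 951/5651 = 2.440 V.
Loaded: R₂‖R_L = 554.5 Ω, giving V = 14.5 × 554.5/5255 = 1.530 V.
Drop = (2.440 − 1.530) / 2.440 = 37.3 %.

37.3 %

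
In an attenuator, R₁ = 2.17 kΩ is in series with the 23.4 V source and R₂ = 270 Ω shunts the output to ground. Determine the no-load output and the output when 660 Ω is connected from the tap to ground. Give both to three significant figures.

Unloaded: 2.59 V; loaded: 1.90 V

Open-circuit: V = 23.4 × 270/(2170 + 270) = 2.59 V.
With the load, R₂ becomes R₂‖R_L = 191.6 Ω, so V = 23.4 × 191.6/2362 = 1.90 V.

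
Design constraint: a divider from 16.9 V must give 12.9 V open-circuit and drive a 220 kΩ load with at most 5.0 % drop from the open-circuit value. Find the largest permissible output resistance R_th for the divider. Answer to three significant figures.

Loading drop = R_th/(R_th + R_L) ≤ 0.0500, so R_th ≤ R_L · ε/(1−ε) = 220 kΩ × 0.0500/0.9500 = 11.6 kΩ.
(Any R1, R2 with R2/(R1+R2) = 0.763 and R1‖R2 ≤ 11.6 kΩ will meet the spec.)

R_th ≤ 11.6 kΩ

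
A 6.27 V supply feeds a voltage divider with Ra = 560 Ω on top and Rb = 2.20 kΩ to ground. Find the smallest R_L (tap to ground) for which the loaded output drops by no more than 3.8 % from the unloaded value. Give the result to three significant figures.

Output resistance R_th = Ra‖Rb = (560 × 2200)/2760 = 446.4 Ω.
The fractional drop is R_th/(R_th + R_L); requiring this ≤ 0.0380 gives R_L ≥ R_th(1/0.0380 − 1) = 446.4 × 25.32 = 11.3 kΩ.

R_L(min) ≈ 11.3 kΩ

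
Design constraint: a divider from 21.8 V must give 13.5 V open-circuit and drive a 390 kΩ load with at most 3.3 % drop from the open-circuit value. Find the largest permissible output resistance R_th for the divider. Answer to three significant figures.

R_th ≤ 13.3 kΩ

Loading drop = R_th/(R_th + R_L) ≤ 0.0330, so R_th ≤ R_L · ε/(1−ε) = 390 kΩ × 0.0330/0.9670 = 13.3 kΩ.
(Any R1, R2 with R2/(R1+R2) = 0.619 and R1‖R2 ≤ 13.3 kΩ will meet the spec.)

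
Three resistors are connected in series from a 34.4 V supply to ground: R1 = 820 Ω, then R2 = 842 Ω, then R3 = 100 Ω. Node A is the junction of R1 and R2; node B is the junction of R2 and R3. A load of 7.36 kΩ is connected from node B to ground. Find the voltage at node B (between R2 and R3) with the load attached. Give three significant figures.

V ≈ 1.93 V

At node B, R3 is in parallel with the load: R3‖R_L = 98.66 Ω.
Below node A the resistance is R2 + (R3‖R_L) = 940.7 Ω, so V_A = 34.4 × 940.7/1761 = 18.38 V.
Then V_B = V_A × (R3‖R_L)/(R2 + R3‖R_L) = 18.38 × 98.66/940.7 = 1.93 V.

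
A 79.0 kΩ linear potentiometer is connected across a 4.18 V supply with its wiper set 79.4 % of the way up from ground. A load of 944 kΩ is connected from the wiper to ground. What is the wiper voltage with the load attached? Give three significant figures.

V ≈ 3.27 V

The wiper splits the pot into (1−α)R = 16.27 kΩ above and αR = 62.73 kΩ below.
Lower section ‖ load = 58.82 kΩ.
V_wiper = 4.18 × 58.82/(16.27 + 58.82) = 3.27 V.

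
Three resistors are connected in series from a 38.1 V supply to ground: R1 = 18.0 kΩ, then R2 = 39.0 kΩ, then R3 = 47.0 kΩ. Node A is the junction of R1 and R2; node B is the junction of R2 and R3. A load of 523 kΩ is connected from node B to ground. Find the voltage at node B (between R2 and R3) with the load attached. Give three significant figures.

At node B, R3 is in parallel with the load: R3‖R_L = 43.12 kΩ.
Below node A the resistance is R2 + (R3‖R_L) = 82.12 kΩ, so V_A = 38.1 × 82.12/100.1 = 31.25 V.
Then V_B = V_A × (R3‖R_L)/(R2 + R3‖R_L) = 31.25 × 43.12/82.12 = 16.4 V.

V ≈ 16.4 V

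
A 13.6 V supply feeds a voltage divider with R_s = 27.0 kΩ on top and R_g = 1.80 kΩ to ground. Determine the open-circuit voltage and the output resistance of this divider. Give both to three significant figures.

V_th = 0.850 V, R_th = 1.69 kΩ

V_th is the open-circuit tap voltage: 13.6 × 1.80/(27.0 + 1.80) = 0.850 V.
With the supply zeroed, R_s and R_g appear in parallel from the tap: R_th = R_s‖R_g = (27.0 × 1.80)/28.80 = 1.69 kΩ.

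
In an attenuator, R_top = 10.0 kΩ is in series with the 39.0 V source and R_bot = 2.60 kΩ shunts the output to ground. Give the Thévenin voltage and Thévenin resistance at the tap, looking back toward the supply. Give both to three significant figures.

V_th is the open-circuit tap voltage: 39.0 × 2.60/(10.0 + 2.60) = 8.05 V.
With the supply zeroed, R_top and R_bot appear in parallel from the tap: R_th = R_top‖R_bot = (10.0 × 2.60)/12.60 = 2.06 kΩ.

V_th = 8.05 V, R_th = 2.06 kΩ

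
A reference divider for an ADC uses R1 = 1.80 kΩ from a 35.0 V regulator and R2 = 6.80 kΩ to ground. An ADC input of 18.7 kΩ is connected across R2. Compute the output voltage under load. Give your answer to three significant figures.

The load sits in parallel with R2: R2‖R_L = (6.80 × 18.7) / (6.80 + 18.7) = 4.987 kΩ.
V_out = 35.0 × 4.987 / (1.80 + 4.987) = 35.0 × 4.987/6.787 = 25.7 V.

V_out ≈ 25.7 V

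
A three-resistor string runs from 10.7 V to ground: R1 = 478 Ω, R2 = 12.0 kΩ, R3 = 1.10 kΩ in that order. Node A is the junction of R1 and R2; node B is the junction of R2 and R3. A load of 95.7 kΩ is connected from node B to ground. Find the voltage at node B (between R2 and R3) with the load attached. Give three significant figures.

At node B, R3 is in parallel with the load: R3‖R_L = 1088 Ω.
Below node A the resistance is R2 + (R3‖R_L) = 13090 Ω, so V_A = 10.7 × 13090/13570 = 10.32 V.
Then V_B = V_A × (R3‖R_L)/(R2 + R3‖R_L) = 10.32 × 1088/13090 = 0.858 V.

V ≈ 0.858 V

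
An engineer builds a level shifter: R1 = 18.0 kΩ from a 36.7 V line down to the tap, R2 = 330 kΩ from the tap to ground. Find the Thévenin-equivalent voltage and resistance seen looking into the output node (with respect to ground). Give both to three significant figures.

V_th = 34.8 V, R_th = 17.1 kΩ

V_th is the open-circuit tap voltage: 36.7 × 330/(18.0 + 330) = 34.8 V.
With the supply zeroed, R1 and R2 appear in parallel from the tap: R_th = R1‖R2 = (18.0 × 330)/348.0 = 17.1 kΩ.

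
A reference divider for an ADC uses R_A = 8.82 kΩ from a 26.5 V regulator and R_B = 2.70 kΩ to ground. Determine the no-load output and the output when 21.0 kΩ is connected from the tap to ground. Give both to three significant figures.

Open-circuit: V = 26.5 × 2.70/(8.82 + 2.70) = 6.21 V.
With the load, R_B becomes R_B‖R_L = 2.392 kΩ, so V = 26.5 × 2.392/11.21 = 5.65 V.

Unloaded: 6.21 V; loaded: 5.65 V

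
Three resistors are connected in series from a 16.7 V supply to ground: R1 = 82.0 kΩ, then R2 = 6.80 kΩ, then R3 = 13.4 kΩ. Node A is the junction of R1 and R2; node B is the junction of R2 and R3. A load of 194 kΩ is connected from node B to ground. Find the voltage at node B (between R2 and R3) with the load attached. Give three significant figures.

At node B, R3 is in parallel with the load: R3‖R_L = 12.53 kΩ.
Below node A the resistance is R2 + (R3‖R_L) = 19.33 kΩ, so V_A = 16.7 × 19.33/101.3 = 3.186 V.
Then V_B = V_A × (R3‖R_L)/(R2 + R3‖R_L) = 3.186 × 12.53/19.33 = 2.07 V.

V ≈ 2.07 V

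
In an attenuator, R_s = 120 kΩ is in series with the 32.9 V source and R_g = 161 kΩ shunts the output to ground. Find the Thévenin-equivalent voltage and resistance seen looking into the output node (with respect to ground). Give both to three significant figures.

V_th is the open-circuit tap voltage: 32.9 × 161/(120 + 161) = 18.9 V.
With the supply zeroed, R_s and R_g appear in parallel from the tap: R_th = R_s‖R_g = (120 × 161)/281.0 = 68.8 kΩ.

V_th = 18.9 V, R_th = 68.8 kΩ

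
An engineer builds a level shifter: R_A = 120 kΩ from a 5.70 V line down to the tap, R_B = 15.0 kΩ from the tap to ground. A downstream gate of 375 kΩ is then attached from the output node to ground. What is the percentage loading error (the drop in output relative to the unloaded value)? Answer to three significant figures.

The divider's output (Thévenin) resistance is R_A‖R_B = 13.33 kΩ.
Fractional drop under load = R_th/(R_th + R_L) = 13.33 / (13.33 + 375) = 0.03433.
So the output falls by 3.43 %.

3.43 %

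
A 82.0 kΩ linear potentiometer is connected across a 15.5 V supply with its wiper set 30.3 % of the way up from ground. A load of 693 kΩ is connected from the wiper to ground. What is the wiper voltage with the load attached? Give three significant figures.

V ≈ 4.58 V

The wiper splits the pot into (1−α)R = 57.15 kΩ above and αR = 24.85 kΩ below.
Lower section ‖ load = 23.99 kΩ.
V_wiper = 15.5 × 23.99/(57.15 + 23.99) = 4.58 V.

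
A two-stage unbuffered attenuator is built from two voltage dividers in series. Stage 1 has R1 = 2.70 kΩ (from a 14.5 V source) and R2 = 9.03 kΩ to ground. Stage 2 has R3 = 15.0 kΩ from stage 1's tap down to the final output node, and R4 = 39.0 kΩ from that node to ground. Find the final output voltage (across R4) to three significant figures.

V_out ≈ 7.76 V

Stage 2 presents R3+R4 = 54.00 kΩ as a load on stage 1's tap.
Stage 1's lower leg becomes R2‖(R3+R4) = 7.736 kΩ, so V_mid = 14.5 × 7.736/10.44 = 10.75 V.
Stage 2 is itself unloaded: V_out = V_mid × R4/(R3+R4) = 10.75 × 39.0/54.00 = 7.76 V.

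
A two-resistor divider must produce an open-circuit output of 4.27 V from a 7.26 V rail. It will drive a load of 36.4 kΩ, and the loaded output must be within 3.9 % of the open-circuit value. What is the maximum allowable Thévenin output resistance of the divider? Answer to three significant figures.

Loading drop = R_th/(R_th + R_L) ≤ 0.0390, so R_th ≤ R_L · ε/(1−ε) = 36.4 kΩ × 0.0390/0.9610 = 1.48 kΩ.
(Any R1, R2 with R2/(R1+R2) = 0.588 and R1‖R2 ≤ 1.48 kΩ will meet the spec.)

R_th ≤ 1.48 kΩ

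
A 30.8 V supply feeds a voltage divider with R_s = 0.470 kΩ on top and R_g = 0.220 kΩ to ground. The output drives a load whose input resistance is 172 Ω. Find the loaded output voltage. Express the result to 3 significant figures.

V_out ≈ 5.25 V

The load sits in parallel with R_g: R_g‖R_L = (220 × 172) / (220 + 172) = 96.53 Ω.
V_out = 30.8 × 96.53 / (470 + 96.53) = 30.8 × 96.53/566.5 = 5.25 V.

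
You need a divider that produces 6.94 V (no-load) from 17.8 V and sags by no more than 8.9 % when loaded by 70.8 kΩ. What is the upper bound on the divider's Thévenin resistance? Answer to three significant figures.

R_th ≤ 6.92 kΩ

Loading drop = R_th/(R_th + R_L) ≤ 0.0890, so R_th ≤ R_L · ε/(1−ε) = 70.8 kΩ × 0.0890/0.9110 = 6.92 kΩ.
(Any R1, R2 with R2/(R1+R2) = 0.390 and R1‖R2 ≤ 6.92 kΩ will meet the spec.)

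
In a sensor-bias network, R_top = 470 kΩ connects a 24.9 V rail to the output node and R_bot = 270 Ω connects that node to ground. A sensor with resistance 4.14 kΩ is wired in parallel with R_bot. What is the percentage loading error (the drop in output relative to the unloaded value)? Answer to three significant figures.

The divider's output (Thévenin) resistance is R_top‖R_bot = 269.8 Ω.
Fractional drop under load = R_th/(R_th + R_L) = 269.8 / (269.8 + 4140) = 0.06119.
So the output falls by 6.12 %.

6.12 %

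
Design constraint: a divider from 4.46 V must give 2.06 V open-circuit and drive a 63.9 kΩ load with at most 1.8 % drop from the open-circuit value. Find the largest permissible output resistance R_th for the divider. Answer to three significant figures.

Loading drop = R_th/(R_th + R_L) ≤ 0.0180, so R_th ≤ R_L · ε/(1−ε) = 63.9 kΩ × 0.0180/0.9820 = 1.17 kΩ.
(Any R1, R2 with R2/(R1+R2) = 0.462 and R1‖R2 ≤ 1.17 kΩ will meet the spec.)

R_th ≤ 1.17 kΩ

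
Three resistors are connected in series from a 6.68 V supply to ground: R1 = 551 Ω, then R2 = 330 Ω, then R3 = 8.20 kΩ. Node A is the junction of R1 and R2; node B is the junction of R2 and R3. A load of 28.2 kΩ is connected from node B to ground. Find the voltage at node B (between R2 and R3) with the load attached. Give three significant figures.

At node B, R3 is in parallel with the load: R3‖R_L = 6353 Ω.
Below node A the resistance is R2 + (R3‖R_L) = 6683 Ω, so V_A = 6.68 × 6683/7234 = 6.171 V.
Then V_B = V_A × (R3‖R_L)/(R2 + R3‖R_L) = 6.171 × 6353/6683 = 5.87 V.

V ≈ 5.87 V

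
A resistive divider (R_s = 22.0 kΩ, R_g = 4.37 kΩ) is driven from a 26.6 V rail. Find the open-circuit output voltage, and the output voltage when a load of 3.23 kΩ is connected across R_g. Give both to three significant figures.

Unloaded: 4.41 V; loaded: 2.07 V

Open-circuit: V = 26.6 × 4.37/(22.0 + 4.37) = 4.41 V.
With the load, R_g becomes R_g‖R_L = 1.857 kΩ, so V = 26.6 × 1.857/23.86 = 2.07 V.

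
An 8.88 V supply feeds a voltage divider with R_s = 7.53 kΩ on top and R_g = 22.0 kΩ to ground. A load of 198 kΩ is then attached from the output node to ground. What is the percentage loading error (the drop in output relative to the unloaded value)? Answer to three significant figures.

The divider's output (Thévenin) resistance is R_s‖R_g = 5.610 kΩ.
Fractional drop under load = R_th/(R_th + R_L) = 5.610 / (5.610 + 198) = 0.02755.
So the output falls by 2.76 %.

2.76 %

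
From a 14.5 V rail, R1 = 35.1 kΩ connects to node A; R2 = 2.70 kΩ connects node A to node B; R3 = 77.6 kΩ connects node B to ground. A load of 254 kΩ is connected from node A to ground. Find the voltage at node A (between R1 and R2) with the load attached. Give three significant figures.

V ≈ 9.20 V

Below node A the series string R2+R3 = 80.30 kΩ sits in parallel with the 254 kΩ load: 61.01 kΩ.
V_A = 14.5 × 61.01/(35.1 + 61.01) = 9.20 V.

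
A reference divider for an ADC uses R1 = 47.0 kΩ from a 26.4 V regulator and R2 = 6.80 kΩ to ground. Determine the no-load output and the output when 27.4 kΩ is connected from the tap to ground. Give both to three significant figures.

Open-circuit: V = 26.4 × 6.80/(47.0 + 6.80) = 3.34 V.
With the load, R2 becomes R2‖R_L = 5.448 kΩ, so V = 26.4 × 5.448/52.45 = 2.74 V.

Unloaded: 3.34 V; loaded: 2.74 V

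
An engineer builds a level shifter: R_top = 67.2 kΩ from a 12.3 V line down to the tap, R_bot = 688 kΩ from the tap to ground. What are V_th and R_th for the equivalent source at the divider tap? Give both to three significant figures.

V_th = 11.2 V, R_th = 61.2 kΩ

V_th is the open-circuit tap voltage: 12.3 × 688/(67.2 + 688) = 11.2 V.
With the supply zeroed, R_top and R_bot appear in parallel from the tap: R_th = R_top‖R_bot = (67.2 × 688)/755.2 = 61.2 kΩ.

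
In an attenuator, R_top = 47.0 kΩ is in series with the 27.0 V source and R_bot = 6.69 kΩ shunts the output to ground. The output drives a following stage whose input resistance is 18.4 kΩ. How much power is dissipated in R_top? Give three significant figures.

Total resistance from the source is R_top + (R_bot‖R_L) = 51.91 kΩ, so I = 27.0/51.91 kΩ = 0.5202 mA.
P = I²·R_top = (0.5202 mA)² × 47.0 kΩ = 12.7 mW.

P ≈ 12.7 mW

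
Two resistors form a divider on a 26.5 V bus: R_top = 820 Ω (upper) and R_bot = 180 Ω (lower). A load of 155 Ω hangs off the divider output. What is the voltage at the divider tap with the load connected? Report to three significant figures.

The load sits in parallel with R_bot: R_bot‖R_L = (180 × 155) / (180 + 155) = 83.28 Ω.
V_out = 26.5 × 83.28 / (820 + 83.28) = 26.5 × 83.28/903.3 = 2.44 V.
(Unloaded it would have been 4.77 V.)

V_out ≈ 2.44 V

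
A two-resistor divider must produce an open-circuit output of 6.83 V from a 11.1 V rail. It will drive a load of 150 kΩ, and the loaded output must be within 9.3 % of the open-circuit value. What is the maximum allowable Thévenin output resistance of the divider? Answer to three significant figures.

Loading drop = R_th/(R_th + R_L) ≤ 0.0930, so R_th ≤ R_L · ε/(1−ε) = 150 kΩ × 0.0930/0.9070 = 15.4 kΩ.
(Any R1, R2 with R2/(R1+R2) = 0.615 and R1‖R2 ≤ 15.4 kΩ will meet the spec.)

R_th ≤ 15.4 kΩ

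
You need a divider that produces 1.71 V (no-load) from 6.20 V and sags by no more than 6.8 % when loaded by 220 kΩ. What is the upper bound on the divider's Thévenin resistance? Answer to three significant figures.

Loading drop = R_th/(R_th + R_L) ≤ 0.0680, so R_th ≤ R_L · ε/(1−ε) = 220 kΩ × 0.0680/0.9320 = 16.1 kΩ.
(Any R1, R2 with R2/(R1+R2) = 0.276 and R1‖R2 ≤ 16.1 kΩ will meet the spec.)

R_th ≤ 16.1 kΩ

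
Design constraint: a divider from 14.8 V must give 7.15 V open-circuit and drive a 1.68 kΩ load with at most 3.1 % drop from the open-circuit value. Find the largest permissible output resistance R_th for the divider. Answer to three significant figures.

Loading drop = R_th/(R_th + R_L) ≤ 0.0310, so R_th ≤ R_L · ε/(1−ε) = 1.68 kΩ × 0.0310/0.9690 = 53.7 Ω.
(Any R1, R2 with R2/(R1+R2) = 0.483 and R1‖R2 ≤ 53.7 Ω will meet the spec.)

R_th ≤ 53.7 Ω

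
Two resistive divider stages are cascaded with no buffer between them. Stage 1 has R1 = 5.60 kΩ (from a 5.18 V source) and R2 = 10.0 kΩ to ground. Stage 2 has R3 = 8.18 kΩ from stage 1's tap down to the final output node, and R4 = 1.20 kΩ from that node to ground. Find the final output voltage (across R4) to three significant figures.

Stage 2 presents R3+R4 = 9.380 kΩ as a load on stage 1's tap.
Stage 1's lower leg becomes R2‖(R3+R4) = 4.840 kΩ, so V_mid = 5.18 × 4.840/10.44 = 2.401 V.
Stage 2 is itself unloaded: V_out = V_mid × R4/(R3+R4) = 2.401 × 1.20/9.380 = 0.307 V.

V_out ≈ 0.307 V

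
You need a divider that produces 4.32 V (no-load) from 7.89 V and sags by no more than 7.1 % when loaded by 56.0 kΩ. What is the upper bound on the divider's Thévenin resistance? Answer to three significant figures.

Loading drop = R_th/(R_th + R_L) ≤ 0.0710, so R_th ≤ R_L · ε/(1−ε) = 56.0 kΩ × 0.0710/0.9290 = 4.28 kΩ.
(Any R1, R2 with R2/(R1+R2) = 0.548 and R1‖R2 ≤ 4.28 kΩ will meet the spec.)

R_th ≤ 4.28 kΩ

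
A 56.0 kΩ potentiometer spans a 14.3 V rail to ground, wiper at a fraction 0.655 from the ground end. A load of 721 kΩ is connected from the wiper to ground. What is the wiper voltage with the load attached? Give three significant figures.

The wiper splits the pot into (1−α)R = 19.32 kΩ above and αR = 36.68 kΩ below.
Lower section ‖ load = 34.90 kΩ.
V_wiper = 14.3 × 34.90/(19.32 + 34.90) = 9.20 V.

V ≈ 9.20 V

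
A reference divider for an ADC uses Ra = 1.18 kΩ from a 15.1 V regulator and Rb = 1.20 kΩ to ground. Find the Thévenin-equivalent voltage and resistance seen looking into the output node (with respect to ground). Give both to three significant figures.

V_th is the open-circuit tap voltage: 15.1 × 1.20/(1.18 + 1.20) = 7.61 V.
With the supply zeroed, Ra and Rb appear in parallel from the tap: R_th = Ra‖Rb = (1.18 × 1.20)/2.380 = 595 Ω.

V_th = 7.61 V, R_th = 595 Ω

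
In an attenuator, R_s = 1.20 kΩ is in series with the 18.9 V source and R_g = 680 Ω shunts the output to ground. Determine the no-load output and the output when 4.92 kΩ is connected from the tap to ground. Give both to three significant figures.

Open-circuit: V = 18.9 × 680/(1200 + 680) = 6.84 V.
With the load, R_g becomes R_g‖R_L = 597.4 Ω, so V = 18.9 × 597.4/1797 = 6.28 V.

Unloaded: 6.84 V; loaded: 6.28 V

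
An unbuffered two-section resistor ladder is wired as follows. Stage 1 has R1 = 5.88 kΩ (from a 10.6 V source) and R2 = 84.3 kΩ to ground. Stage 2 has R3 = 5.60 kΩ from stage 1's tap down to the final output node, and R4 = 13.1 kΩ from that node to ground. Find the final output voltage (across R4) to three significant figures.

V_out ≈ 5.36 V

Stage 2 presents R3+R4 = 18.70 kΩ as a load on stage 1's tap.
Stage 1's lower leg becomes R2‖(R3+R4) = 15.30 kΩ, so V_mid = 10.6 × 15.30/21.18 = 7.658 V.
Stage 2 is itself unloaded: V_out = V_mid × R4/(R3+R4) = 7.658 × 13.1/18.70 = 5.36 V.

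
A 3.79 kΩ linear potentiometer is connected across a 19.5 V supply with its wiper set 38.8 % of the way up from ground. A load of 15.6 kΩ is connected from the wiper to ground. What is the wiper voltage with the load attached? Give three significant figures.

The wiper splits the pot into (1−α)R = 2.319 kΩ above and αR = 1.471 kΩ below.
Lower section ‖ load = 1.344 kΩ.
V_wiper = 19.5 × 1.344/(2.319 + 1.344) = 7.15 V.

V ≈ 7.15 V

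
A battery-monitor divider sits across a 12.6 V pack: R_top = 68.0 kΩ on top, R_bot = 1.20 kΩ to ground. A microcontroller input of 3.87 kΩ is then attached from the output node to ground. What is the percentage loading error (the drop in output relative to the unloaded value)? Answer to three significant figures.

The divider's output (Thévenin) resistance is R_top‖R_bot = 1.179 kΩ.
Fractional drop under load = R_th/(R_th + R_L) = 1.179 / (1.179 + 3.87) = 0.2335.
So the output falls by 23.4 %.

23.4 %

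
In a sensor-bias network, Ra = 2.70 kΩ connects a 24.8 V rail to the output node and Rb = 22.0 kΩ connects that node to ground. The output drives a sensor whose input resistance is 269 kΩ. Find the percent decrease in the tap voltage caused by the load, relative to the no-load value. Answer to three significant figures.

The divider's output (Thévenin) resistance is Ra‖Rb = 2.405 kΩ.
Fractional drop under load = R_th/(R_th + R_L) = 2.405 / (2.405 + 269) = 0.008861.
So the output falls by 0.886 %.

0.886 %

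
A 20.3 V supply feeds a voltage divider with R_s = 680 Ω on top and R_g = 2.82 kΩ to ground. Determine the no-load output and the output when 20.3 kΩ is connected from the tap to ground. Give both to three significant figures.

Unloaded: 16.4 V; loaded: 15.9 V

Open-circuit: V = 20.3 × 2820/(680 + 2820) = 16.4 V.
With the load, R_g becomes R_g‖R_L = 2476 Ω, so V = 20.3 × 2476/3156 = 15.9 V.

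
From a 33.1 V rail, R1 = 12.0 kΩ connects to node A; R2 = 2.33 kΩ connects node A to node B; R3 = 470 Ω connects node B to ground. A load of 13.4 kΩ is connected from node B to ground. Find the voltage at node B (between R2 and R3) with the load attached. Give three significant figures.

V ≈ 1.02 V

At node B, R3 is in parallel with the load: R3‖R_L = 454.1 Ω.
Below node A the resistance is R2 + (R3‖R_L) = 2784 Ω, so V_A = 33.1 × 2784/14780 = 6.233 V.
Then V_B = V_A × (R3‖R_L)/(R2 + R3‖R_L) = 6.233 × 454.1/2784 = 1.02 V.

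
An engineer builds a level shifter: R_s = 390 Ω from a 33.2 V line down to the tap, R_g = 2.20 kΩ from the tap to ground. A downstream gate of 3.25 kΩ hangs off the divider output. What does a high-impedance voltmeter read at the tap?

V_out ≈ 25.6 V

The load sits in parallel with R_g: R_g‖R_L = (2200 × 3250) / (2200 + 3250) = 1312 Ω.
V_out = 33.2 × 1312 / (390 + 1312) = 33.2 × 1312/1702 = 25.6 V.
(Unloaded it would have been 28.2 V.)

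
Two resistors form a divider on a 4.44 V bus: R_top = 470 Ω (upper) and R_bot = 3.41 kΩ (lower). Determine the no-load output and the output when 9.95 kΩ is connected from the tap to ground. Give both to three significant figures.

Unloaded: 3.90 V; loaded: 3.75 V

Open-circuit: V = 4.44 × 3410/(470 + 3410) = 3.90 V.
With the load, R_bot becomes R_bot‖R_L = 2540 Ω, so V = 4.44 × 2540/3010 = 3.75 V.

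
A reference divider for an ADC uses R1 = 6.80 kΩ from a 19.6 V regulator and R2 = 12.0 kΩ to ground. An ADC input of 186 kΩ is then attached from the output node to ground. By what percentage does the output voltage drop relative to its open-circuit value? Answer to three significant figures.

2.28 %

The divider's output (Thévenin) resistance is R1‖R2 = 4.340 kΩ.
Fractional drop under load = R_th/(R_th + R_L) = 4.340 / (4.340 + 186) = 0.02280.
So the output falls by 2.28 %.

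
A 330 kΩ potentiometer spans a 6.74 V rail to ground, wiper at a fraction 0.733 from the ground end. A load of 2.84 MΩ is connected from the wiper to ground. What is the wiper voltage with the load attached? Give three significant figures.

V ≈ 4.83 V

The wiper splits the pot into (1−α)R = 88.11 kΩ above and αR = 241.9 kΩ below.
Lower section ‖ load = 222.9 kΩ.
V_wiper = 6.74 × 222.9/(88.11 + 222.9) = 4.83 V.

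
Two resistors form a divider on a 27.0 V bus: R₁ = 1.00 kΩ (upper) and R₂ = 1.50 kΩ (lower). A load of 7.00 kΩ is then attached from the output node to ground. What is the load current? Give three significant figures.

I_L ≈ 2.13 mA

R₂‖R_L = 1.235 kΩ; V_out = 27.0 × 1.235/2.235 = 14.92 V.
I_L = V_out / R_L = 14.92 / 7.00 kΩ = 2.13 mA.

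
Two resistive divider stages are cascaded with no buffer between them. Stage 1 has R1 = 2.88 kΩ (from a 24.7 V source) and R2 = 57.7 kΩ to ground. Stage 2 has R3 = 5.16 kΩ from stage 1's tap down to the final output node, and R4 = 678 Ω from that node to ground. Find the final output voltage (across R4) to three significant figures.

V_out ≈ 1.86 V

Stage 2 presents R3+R4 = 5838 Ω as a load on stage 1's tap.
Stage 1's lower leg becomes R2‖(R3+R4) = 5302 Ω, so V_mid = 24.7 × 5302/8182 = 16.01 V.
Stage 2 is itself unloaded: V_out = V_mid × R4/(R3+R4) = 16.01 × 678/5838 = 1.86 V.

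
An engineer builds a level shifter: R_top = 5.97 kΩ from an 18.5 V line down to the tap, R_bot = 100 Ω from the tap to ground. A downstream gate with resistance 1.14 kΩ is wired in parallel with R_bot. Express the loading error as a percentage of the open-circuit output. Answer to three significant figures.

The divider's output (Thévenin) resistance is R_top‖R_bot = 98.35 Ω.
Fractional drop under load = R_th/(R_th + R_L) = 98.35 / (98.35 + 1140) = 0.07942.
So the output falls by 7.94 %.

7.94 %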